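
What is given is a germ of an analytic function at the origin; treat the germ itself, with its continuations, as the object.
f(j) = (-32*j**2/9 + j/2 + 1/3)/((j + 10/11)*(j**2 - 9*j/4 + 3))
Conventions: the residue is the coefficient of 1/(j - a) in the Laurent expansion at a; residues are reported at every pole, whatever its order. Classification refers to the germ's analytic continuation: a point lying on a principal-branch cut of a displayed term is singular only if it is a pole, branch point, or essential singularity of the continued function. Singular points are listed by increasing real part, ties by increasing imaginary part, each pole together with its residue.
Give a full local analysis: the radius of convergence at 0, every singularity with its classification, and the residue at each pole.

Radius of convergence at 0: 10/11.
At -10/11: a pole of order 1; residue -136/261.
At (9/8) - ((1/8)*sqrt(111))*i: a pole of order 1; residue (-44/29) - ((154/3219)*sqrt(111))*i.
At (9/8) + ((1/8)*sqrt(111))*i: a pole of order 1; residue (-44/29) + ((154/3219)*sqrt(111))*i.

Denominator factor (j + 10/11): pole of order 1 at -10/11, modulus 10/11.
Denominator factor (j**2 - 9*j/4 + 3): discriminant -111/16, complex-conjugate roots (9/8) + ((1/8)*sqrt(111))*i and (9/8) - ((1/8)*sqrt(111))*i; poles of order 1, moduli sqrt(3) and sqrt(3).
The radius of convergence is the smallest modulus among the singular points: 10/11.
At the order-1 pole -10/11 set g(j) = (j - (-10/11))*f(j) = (-32*j**2/9 + j/2 + 1/3)/(j**2 - 9*j/4 + 3).
Simple pole: residue = g(a) at a = -10/11, which is -136/261.
The factor j**2 - 9*j/4 + 3 splits as (j - a)(j - a') with a = (9/8) - ((1/8)*sqrt(111))*i, a' = (9/8) + ((1/8)*sqrt(111))*i. At the order-1 pole a set g(j) = (j - a)*f(j) = [(-32*j**2/9 + j/2 + 1/3)/(j + 10/11)] / (j - a').
Simple pole: residue = g(a) at a = (9/8) - ((1/8)*sqrt(111))*i, which is (-44/29) - ((154/3219)*sqrt(111))*i.
The factor j**2 - 9*j/4 + 3 splits as (j - a)(j - a') with a = (9/8) + ((1/8)*sqrt(111))*i, a' = (9/8) - ((1/8)*sqrt(111))*i. At the order-1 pole a set g(j) = (j - a)*f(j) = [(-32*j**2/9 + j/2 + 1/3)/(j + 10/11)] / (j - a').
Simple pole: residue = g(a) at a = (9/8) + ((1/8)*sqrt(111))*i, which is (-44/29) + ((154/3219)*sqrt(111))*i.
List the singular points by increasing real part (a conjugate pair: the negative imaginary part first).


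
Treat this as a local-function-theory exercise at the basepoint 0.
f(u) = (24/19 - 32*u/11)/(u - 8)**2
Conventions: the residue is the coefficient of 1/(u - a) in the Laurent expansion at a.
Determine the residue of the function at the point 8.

At the order-2 pole 8 set g(u) = (u - (8))^2*f(u) = 24/19 - 32*u/11.
Order-2 pole: residue = g'(a); g'(8) = -32/11, so the residue is -32/11.

The residue is -32/11.


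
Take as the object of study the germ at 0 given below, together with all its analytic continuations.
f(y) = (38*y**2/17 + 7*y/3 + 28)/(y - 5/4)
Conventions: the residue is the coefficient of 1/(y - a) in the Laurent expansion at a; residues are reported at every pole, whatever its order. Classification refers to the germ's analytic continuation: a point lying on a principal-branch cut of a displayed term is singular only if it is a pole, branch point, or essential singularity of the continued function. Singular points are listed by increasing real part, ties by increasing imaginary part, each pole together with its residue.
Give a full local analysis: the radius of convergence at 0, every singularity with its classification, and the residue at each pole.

Denominator factor (y - 5/4): pole of order 1 at 5/4, modulus 5/4.
The radius of convergence is the smallest modulus among the singular points: 5/4.
At the order-1 pole 5/4 set g(y) = (y - (5/4))*f(y) = 38*y**2/17 + 7*y/3 + 28.
Simple pole: residue = g(a) at a = 5/4, which is 14039/408.

Radius of convergence at 0: 5/4.
At 5/4: a pole of order 1; residue 14039/408.


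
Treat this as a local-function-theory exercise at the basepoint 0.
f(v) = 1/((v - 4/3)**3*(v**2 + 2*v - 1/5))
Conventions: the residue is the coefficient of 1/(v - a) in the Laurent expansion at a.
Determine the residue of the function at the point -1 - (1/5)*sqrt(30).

The factor v**2 + 2*v - 1/5 splits as (v - a)(v - a') with a = -1 - (1/5)*sqrt(30), a' = -1 + (1/5)*sqrt(30). At the order-1 pole a set g(v) = (v - a)*f(v) = [(v - 4/3)**(-3)] / (v - a').
Simple pole: residue = g(a) at a = -1 - (1/5)*sqrt(30), which is -1597725/13935742 + (641025/27871484)*sqrt(30).

The residue is -1597725/13935742 + (641025/27871484)*sqrt(30).


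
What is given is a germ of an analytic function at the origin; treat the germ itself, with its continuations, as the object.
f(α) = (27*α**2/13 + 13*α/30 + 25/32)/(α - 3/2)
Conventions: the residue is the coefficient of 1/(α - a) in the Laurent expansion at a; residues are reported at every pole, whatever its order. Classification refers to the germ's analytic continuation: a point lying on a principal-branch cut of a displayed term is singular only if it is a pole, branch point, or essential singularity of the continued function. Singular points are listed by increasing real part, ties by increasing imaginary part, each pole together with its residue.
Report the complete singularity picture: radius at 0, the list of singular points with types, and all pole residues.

Denominator factor (α - 3/2): pole of order 1 at 3/2, modulus 3/2.
The radius of convergence is the smallest modulus among the singular points: 3/2.
At the order-1 pole 3/2 set g(α) = (α - (3/2))*f(α) = 27*α**2/13 + 13*α/30 + 25/32.
Simple pole: residue = g(a) at a = 3/2, which is 12697/2080.

Radius of convergence at 0: 3/2.
At 3/2: a pole of order 1; residue 12697/2080.


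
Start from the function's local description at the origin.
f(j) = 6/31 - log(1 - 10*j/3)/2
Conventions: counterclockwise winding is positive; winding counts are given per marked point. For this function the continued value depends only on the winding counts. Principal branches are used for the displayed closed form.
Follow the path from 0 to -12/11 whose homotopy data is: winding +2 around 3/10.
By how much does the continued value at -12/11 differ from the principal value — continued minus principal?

The rational part is single-valued and drops out of the difference; each branch term changes only by its own monodromy.
(-1/2)*log(1 - j/(3/10)): each positive loop around 3/10 adds 2*pi*i to the log, so winding +2 contributes (-1/2)*(2)*2*pi*i = -(2)*pi*i.
Summing the contributions at j = -12/11 gives -(2)*pi*i.

Continued minus principal equals -(2)*pi*i.


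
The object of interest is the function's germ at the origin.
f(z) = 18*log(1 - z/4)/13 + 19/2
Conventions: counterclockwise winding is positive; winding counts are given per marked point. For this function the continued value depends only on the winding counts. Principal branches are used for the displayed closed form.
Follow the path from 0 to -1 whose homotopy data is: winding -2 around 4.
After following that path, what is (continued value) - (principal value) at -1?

Continued minus principal equals -(72/13)*pi*i.

The rational part is single-valued and drops out of the difference; each branch term changes only by its own monodromy.
(18/13)*log(1 - z/(4)): each positive loop around 4 adds 2*pi*i to the log, so winding -2 contributes (18/13)*(-2)*2*pi*i = -(72/13)*pi*i.
Summing the contributions at z = -1 gives -(72/13)*pi*i.


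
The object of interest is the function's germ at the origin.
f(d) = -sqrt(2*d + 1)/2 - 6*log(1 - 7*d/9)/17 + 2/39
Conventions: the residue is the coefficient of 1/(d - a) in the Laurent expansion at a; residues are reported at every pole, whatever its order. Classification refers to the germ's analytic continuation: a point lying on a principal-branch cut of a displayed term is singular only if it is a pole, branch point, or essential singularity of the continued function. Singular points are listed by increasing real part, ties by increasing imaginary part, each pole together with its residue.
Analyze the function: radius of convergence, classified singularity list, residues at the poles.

Radius of convergence at 0: 1/2.
At -1/2: an algebraic (square-root) branch point.
At 9/7: a logarithmic branch point.

Branch term (-6/17)*log(1 - d/(9/7)): its argument vanishes at d = 9/7, a logarithmic branch point, modulus 9/7.
Branch term (-1/2)*sqrt(1 - d/(-1/2)): its argument vanishes at d = -1/2, a square-root branch point, modulus 1/2.
The radius of convergence is the smallest modulus among the singular points: 1/2.
List the singular points by increasing real part (a conjugate pair: the negative imaginary part first).


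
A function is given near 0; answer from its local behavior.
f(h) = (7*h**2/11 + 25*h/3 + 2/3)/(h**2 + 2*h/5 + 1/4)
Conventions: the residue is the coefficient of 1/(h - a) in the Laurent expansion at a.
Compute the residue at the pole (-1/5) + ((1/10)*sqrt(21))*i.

The factor h**2 + 2*h/5 + 1/4 splits as (h - a)(h - a') with a = (-1/5) + ((1/10)*sqrt(21))*i, a' = (-1/5) - ((1/10)*sqrt(21))*i. At the order-1 pole a set g(h) = (h - a)*f(h) = [7*h**2/11 + 25*h/3 + 2/3] / (h - a').
Simple pole: residue = g(a) at a = (-1/5) + ((1/10)*sqrt(21))*i, which is (1333/330) + ((1219/4620)*sqrt(21))*i.

The residue is (1333/330) + ((1219/4620)*sqrt(21))*i.


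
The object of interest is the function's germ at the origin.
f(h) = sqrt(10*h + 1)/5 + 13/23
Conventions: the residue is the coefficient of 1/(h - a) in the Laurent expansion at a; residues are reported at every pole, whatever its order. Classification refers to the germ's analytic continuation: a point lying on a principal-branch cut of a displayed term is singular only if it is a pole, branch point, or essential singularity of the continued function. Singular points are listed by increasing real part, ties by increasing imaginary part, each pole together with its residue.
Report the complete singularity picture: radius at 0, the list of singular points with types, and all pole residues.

Radius of convergence at 0: 1/10.
At -1/10: an algebraic (square-root) branch point.

Branch term (1/5)*sqrt(1 - h/(-1/10)): its argument vanishes at h = -1/10, a square-root branch point, modulus 1/10.
The radius of convergence is the smallest modulus among the singular points: 1/10.


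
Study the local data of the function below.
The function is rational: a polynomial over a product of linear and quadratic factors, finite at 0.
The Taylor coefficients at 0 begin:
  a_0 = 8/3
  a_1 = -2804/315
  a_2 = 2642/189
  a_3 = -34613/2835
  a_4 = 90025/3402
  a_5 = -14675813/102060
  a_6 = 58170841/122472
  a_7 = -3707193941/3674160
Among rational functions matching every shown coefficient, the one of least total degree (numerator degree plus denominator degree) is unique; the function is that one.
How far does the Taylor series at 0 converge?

No rational of total degree below 5 reproduces all 8 coefficients; solving the [1/4] Pade equations on them gives f(d) = (29*d/35 + 1)/((d**2 + 3*d/8 + 1/4)*(d**2 + 4*d + 3/2)), whose expansion matches every shown term.
Denominator factor (d**2 + 3*d/8 + 1/4): discriminant -55/64, complex-conjugate roots (-3/16) + ((1/16)*sqrt(55))*i and (-3/16) - ((1/16)*sqrt(55))*i; poles of order 1, moduli 1/2 and 1/2.
Denominator factor (d**2 + 4*d + 3/2): discriminant 10, real irrational roots -2 + (1/2)*sqrt(10) and -2 - (1/2)*sqrt(10); poles of order 1, moduli 2 - (1/2)*sqrt(10) and 2 + (1/2)*sqrt(10).
The radius of convergence is the smallest modulus among the singular points: 2 - (1/2)*sqrt(10).

The radius of convergence is 2 - (1/2)*sqrt(10).


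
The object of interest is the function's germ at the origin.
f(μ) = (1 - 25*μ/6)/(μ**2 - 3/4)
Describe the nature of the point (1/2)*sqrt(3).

The denominator factor μ**2 - 3/4 vanishes at (1/2)*sqrt(3) and appears to the power 1; the numerator there equals 1 - (25/12)*sqrt(3), nonzero, and no other factor vanishes.
Hence a pole whose order is the multiplicity, 1.

The point is a pole of order 1.


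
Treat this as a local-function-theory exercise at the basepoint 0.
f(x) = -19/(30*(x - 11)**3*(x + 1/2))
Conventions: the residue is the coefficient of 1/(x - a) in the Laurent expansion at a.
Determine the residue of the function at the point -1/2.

The residue is 76/182505.

At the order-1 pole -1/2 set g(x) = (x - (-1/2))*f(x) = -19/(30*(x - 11)**3).
Simple pole: residue = g(a) at a = -1/2, which is 76/182505.


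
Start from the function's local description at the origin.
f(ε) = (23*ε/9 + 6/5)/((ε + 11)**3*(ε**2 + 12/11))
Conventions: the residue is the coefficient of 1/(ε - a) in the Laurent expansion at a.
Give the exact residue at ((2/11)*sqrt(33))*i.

The residue is (172207321/218007054630) - ((1705649/14533803642)*sqrt(33))*i.

The factor ε**2 + 12/11 splits as (ε - a)(ε - a') with a = ((2/11)*sqrt(33))*i, a' = -((2/11)*sqrt(33))*i. At the order-1 pole a set g(ε) = (ε - a)*f(ε) = [(23*ε/9 + 6/5)/(ε + 11)**3] / (ε - a').
Simple pole: residue = g(a) at a = ((2/11)*sqrt(33))*i, which is (172207321/218007054630) - ((1705649/14533803642)*sqrt(33))*i.


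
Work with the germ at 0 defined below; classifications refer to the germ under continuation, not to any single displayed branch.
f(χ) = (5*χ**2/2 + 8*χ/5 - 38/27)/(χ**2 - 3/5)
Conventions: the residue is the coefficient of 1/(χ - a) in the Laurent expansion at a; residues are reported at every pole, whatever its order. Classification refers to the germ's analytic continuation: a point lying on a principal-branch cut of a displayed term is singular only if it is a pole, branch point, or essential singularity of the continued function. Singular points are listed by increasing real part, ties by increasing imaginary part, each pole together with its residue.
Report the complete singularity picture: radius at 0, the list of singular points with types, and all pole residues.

Radius of convergence at 0: (1/5)*sqrt(15).
At -(1/5)*sqrt(15): a pole of order 1; residue 4/5 - (5/324)*sqrt(15).
At (1/5)*sqrt(15): a pole of order 1; residue 4/5 + (5/324)*sqrt(15).

Denominator factor (χ**2 - 3/5): discriminant 12/5, real irrational roots (1/5)*sqrt(15) and -(1/5)*sqrt(15); poles of order 1, moduli (1/5)*sqrt(15) and (1/5)*sqrt(15).
The radius of convergence is the smallest modulus among the singular points: (1/5)*sqrt(15).
The factor χ**2 - 3/5 splits as (χ - a)(χ - a') with a = -(1/5)*sqrt(15), a' = (1/5)*sqrt(15). At the order-1 pole a set g(χ) = (χ - a)*f(χ) = [5*χ**2/2 + 8*χ/5 - 38/27] / (χ - a').
Simple pole: residue = g(a) at a = -(1/5)*sqrt(15), which is 4/5 - (5/324)*sqrt(15).
The factor χ**2 - 3/5 splits as (χ - a)(χ - a') with a = (1/5)*sqrt(15), a' = -(1/5)*sqrt(15). At the order-1 pole a set g(χ) = (χ - a)*f(χ) = [5*χ**2/2 + 8*χ/5 - 38/27] / (χ - a').
Simple pole: residue = g(a) at a = (1/5)*sqrt(15), which is 4/5 + (5/324)*sqrt(15).
List the singular points by increasing real part (a conjugate pair: the negative imaginary part first).


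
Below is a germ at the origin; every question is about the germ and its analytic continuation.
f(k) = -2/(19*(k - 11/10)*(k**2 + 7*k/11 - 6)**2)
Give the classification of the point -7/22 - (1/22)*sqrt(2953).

The point is a pole of order 2.

The denominator factor k**2 + 7*k/11 - 6 vanishes at -7/22 - (1/22)*sqrt(2953) and appears to the power 2; the numerator there equals -2/19, nonzero, and no other factor vanishes.
Hence a pole whose order is the multiplicity, 2.


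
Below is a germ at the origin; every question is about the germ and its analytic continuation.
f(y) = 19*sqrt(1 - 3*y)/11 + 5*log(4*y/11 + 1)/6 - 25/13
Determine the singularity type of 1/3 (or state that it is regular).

The point is an algebraic (square-root) branch point.

The term (19/11)*sqrt(1 - y/(1/3)) has argument 1 - 1/3/(1/3) = 0 at 1/3: a square-root (algebraic, two-sheeted) branch point; the remaining terms are analytic or single-valued there.


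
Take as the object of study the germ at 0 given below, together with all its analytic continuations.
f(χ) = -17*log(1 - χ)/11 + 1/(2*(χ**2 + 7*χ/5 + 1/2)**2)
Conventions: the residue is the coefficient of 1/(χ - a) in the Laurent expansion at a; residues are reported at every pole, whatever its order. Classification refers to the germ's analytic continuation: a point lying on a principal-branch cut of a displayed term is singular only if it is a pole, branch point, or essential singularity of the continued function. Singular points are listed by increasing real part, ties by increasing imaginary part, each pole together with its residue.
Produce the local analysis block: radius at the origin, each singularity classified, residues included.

Denominator factor (χ**2 + 7*χ/5 + 1/2)^2: discriminant -1/25, complex-conjugate roots (-7/10) + (1/10)*i and (-7/10) - (1/10)*i; poles of order 2, moduli (1/2)*sqrt(2) and (1/2)*sqrt(2).
Branch term (-17/11)*log(1 - χ/(1)): its argument vanishes at χ = 1, a logarithmic branch point, modulus 1.
The radius of convergence is the smallest modulus among the singular points: (1/2)*sqrt(2).
The branch term is analytic at (-7/10) - (1/10)*i and contributes nothing to the residue; only the rational part matters.
The factor χ**2 + 7*χ/5 + 1/2 splits as (χ - a)(χ - a') with a = (-7/10) - (1/10)*i, a' = (-7/10) + (1/10)*i. At the order-2 pole a set g(χ) = (χ - a)^2*(rational part) = [1/2] / (χ - a')^2.
Order-2 pole: residue = g'(a); g'((-7/10) - (1/10)*i) = (125)*i, so the residue is (125)*i.
The branch term is analytic at (-7/10) + (1/10)*i and contributes nothing to the residue; only the rational part matters.
The factor χ**2 + 7*χ/5 + 1/2 splits as (χ - a)(χ - a') with a = (-7/10) + (1/10)*i, a' = (-7/10) - (1/10)*i. At the order-2 pole a set g(χ) = (χ - a)^2*(rational part) = [1/2] / (χ - a')^2.
Order-2 pole: residue = g'(a); g'((-7/10) + (1/10)*i) = -(125)*i, so the residue is -(125)*i.
List the singular points by increasing real part (a conjugate pair: the negative imaginary part first).

Radius of convergence at 0: (1/2)*sqrt(2).
At (-7/10) - (1/10)*i: a pole of order 2; residue (125)*i.
At (-7/10) + (1/10)*i: a pole of order 2; residue -(125)*i.
At 1: a logarithmic branch point.


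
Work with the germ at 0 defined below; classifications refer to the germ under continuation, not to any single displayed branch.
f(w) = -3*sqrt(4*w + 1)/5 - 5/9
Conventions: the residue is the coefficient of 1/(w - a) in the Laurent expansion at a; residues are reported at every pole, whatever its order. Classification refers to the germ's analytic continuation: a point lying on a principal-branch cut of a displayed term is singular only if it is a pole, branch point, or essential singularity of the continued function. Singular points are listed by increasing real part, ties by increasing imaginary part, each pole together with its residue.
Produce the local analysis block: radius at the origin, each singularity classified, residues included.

Branch term (-3/5)*sqrt(1 - w/(-1/4)): its argument vanishes at w = -1/4, a square-root branch point, modulus 1/4.
The radius of convergence is the smallest modulus among the singular points: 1/4.

Radius of convergence at 0: 1/4.
At -1/4: an algebraic (square-root) branch point.


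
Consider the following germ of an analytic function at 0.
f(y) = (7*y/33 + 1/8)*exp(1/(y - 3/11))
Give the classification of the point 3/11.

The exponent 1/(y - (3/11)) has a pole at 3/11, so exp(1/(y - (3/11))) takes every nonzero value near it: an essential singularity (not a pole of any order).

The point is an essential singularity.


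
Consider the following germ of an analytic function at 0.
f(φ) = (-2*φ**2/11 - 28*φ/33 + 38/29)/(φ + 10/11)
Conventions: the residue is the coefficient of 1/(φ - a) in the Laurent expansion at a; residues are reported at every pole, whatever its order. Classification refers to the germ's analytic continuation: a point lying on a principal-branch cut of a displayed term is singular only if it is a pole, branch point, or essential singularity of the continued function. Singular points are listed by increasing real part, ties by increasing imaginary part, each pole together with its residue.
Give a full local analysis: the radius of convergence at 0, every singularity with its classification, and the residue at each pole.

Denominator factor (φ + 10/11): pole of order 1 at -10/11, modulus 10/11.
The radius of convergence is the smallest modulus among the singular points: 10/11.
At the order-1 pole -10/11 set g(φ) = (φ - (-10/11))*f(φ) = -2*φ**2/11 - 28*φ/33 + 38/29.
Simple pole: residue = g(a) at a = -10/11, which is 223654/115797.

Radius of convergence at 0: 10/11.
At -10/11: a pole of order 1; residue 223654/115797.


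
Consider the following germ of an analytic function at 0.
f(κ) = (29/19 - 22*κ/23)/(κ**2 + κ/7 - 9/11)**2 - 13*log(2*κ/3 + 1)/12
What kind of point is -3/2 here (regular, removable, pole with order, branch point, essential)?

The term (-13/12)*log(1 - κ/(-3/2)) has argument 1 - -3/2/(-3/2) = 0 at -3/2: a logarithmic (infinitely-sheeted) branch point; the remaining terms are analytic or single-valued there.

The point is a logarithmic branch point.


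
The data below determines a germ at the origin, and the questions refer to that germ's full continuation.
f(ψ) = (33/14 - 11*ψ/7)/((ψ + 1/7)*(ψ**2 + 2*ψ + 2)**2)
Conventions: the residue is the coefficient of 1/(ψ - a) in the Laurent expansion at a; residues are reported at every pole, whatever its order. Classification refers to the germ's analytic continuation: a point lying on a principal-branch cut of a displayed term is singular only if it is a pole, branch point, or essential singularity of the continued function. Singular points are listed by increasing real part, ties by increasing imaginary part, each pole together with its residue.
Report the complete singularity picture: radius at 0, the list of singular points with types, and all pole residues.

Radius of convergence at 0: 1/7.
At (-1) - (1)*i: a pole of order 2; residue (-12397/28900) - (7799/7225)*i.
At (-1) + (1)*i: a pole of order 2; residue (-12397/28900) + (7799/7225)*i.
At -1/7: a pole of order 1; residue 12397/14450.

Denominator factor (ψ + 1/7): pole of order 1 at -1/7, modulus 1/7.
Denominator factor (ψ**2 + 2*ψ + 2)^2: discriminant -4, complex-conjugate roots (-1) + (1)*i and (-1) - (1)*i; poles of order 2, moduli sqrt(2) and sqrt(2).
The radius of convergence is the smallest modulus among the singular points: 1/7.
The factor ψ**2 + 2*ψ + 2 splits as (ψ - a)(ψ - a') with a = (-1) - (1)*i, a' = (-1) + (1)*i. At the order-2 pole a set g(ψ) = (ψ - a)^2*f(ψ) = [(33/14 - 11*ψ/7)/(ψ + 1/7)] / (ψ - a')^2.
Order-2 pole: residue = g'(a); g'((-1) - (1)*i) = (-12397/28900) - (7799/7225)*i, so the residue is (-12397/28900) - (7799/7225)*i.
The factor ψ**2 + 2*ψ + 2 splits as (ψ - a)(ψ - a') with a = (-1) + (1)*i, a' = (-1) - (1)*i. At the order-2 pole a set g(ψ) = (ψ - a)^2*f(ψ) = [(33/14 - 11*ψ/7)/(ψ + 1/7)] / (ψ - a')^2.
Order-2 pole: residue = g'(a); g'((-1) + (1)*i) = (-12397/28900) + (7799/7225)*i, so the residue is (-12397/28900) + (7799/7225)*i.
At the order-1 pole -1/7 set g(ψ) = (ψ - (-1/7))*f(ψ) = (33/14 - 11*ψ/7)/(ψ**2 + 2*ψ + 2)**2.
Simple pole: residue = g(a) at a = -1/7, which is 12397/14450.
List the singular points by increasing real part (a conjugate pair: the negative imaginary part first).


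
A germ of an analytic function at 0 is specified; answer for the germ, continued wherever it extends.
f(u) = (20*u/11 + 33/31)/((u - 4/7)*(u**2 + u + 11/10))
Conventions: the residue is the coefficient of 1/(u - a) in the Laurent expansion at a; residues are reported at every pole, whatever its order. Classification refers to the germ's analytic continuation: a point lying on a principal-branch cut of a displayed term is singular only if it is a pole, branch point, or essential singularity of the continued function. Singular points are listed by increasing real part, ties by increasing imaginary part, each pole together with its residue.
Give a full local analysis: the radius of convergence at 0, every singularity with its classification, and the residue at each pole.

Radius of convergence at 0: 4/7.
At (-1/2) - ((1/10)*sqrt(85))*i: a pole of order 1; residue (-175735/333839) + ((230405/5675263)*sqrt(85))*i.
At (-1/2) + ((1/10)*sqrt(85))*i: a pole of order 1; residue (-175735/333839) - ((230405/5675263)*sqrt(85))*i.
At 4/7: a pole of order 1; residue 351470/333839.

Denominator factor (u - 4/7): pole of order 1 at 4/7, modulus 4/7.
Denominator factor (u**2 + u + 11/10): discriminant -17/5, complex-conjugate roots (-1/2) + ((1/10)*sqrt(85))*i and (-1/2) - ((1/10)*sqrt(85))*i; poles of order 1, moduli (1/10)*sqrt(110) and (1/10)*sqrt(110).
The radius of convergence is the smallest modulus among the singular points: 4/7.
The factor u**2 + u + 11/10 splits as (u - a)(u - a') with a = (-1/2) - ((1/10)*sqrt(85))*i, a' = (-1/2) + ((1/10)*sqrt(85))*i. At the order-1 pole a set g(u) = (u - a)*f(u) = [(20*u/11 + 33/31)/(u - 4/7)] / (u - a').
Simple pole: residue = g(a) at a = (-1/2) - ((1/10)*sqrt(85))*i, which is (-175735/333839) + ((230405/5675263)*sqrt(85))*i.
The factor u**2 + u + 11/10 splits as (u - a)(u - a') with a = (-1/2) + ((1/10)*sqrt(85))*i, a' = (-1/2) - ((1/10)*sqrt(85))*i. At the order-1 pole a set g(u) = (u - a)*f(u) = [(20*u/11 + 33/31)/(u - 4/7)] / (u - a').
Simple pole: residue = g(a) at a = (-1/2) + ((1/10)*sqrt(85))*i, which is (-175735/333839) - ((230405/5675263)*sqrt(85))*i.
At the order-1 pole 4/7 set g(u) = (u - (4/7))*f(u) = (20*u/11 + 33/31)/(u**2 + u + 11/10).
Simple pole: residue = g(a) at a = 4/7, which is 351470/333839.
List the singular points by increasing real part (a conjugate pair: the negative imaginary part first).


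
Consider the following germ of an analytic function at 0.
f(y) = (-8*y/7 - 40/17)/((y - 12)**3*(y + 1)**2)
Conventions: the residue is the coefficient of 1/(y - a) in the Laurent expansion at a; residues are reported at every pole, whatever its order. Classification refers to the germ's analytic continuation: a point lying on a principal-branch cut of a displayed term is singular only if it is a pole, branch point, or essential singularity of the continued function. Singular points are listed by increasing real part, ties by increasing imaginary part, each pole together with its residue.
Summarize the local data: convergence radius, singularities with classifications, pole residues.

Denominator factor (y + 1)^2: pole of order 2 at -1, modulus 1.
Denominator factor (y - 12)^3: pole of order 3 at 12, modulus 12.
The radius of convergence is the smallest modulus among the singular points: 1.
At the order-2 pole -1 set g(y) = (y - (-1))^2*f(y) = (-8*y/7 - 40/17)/(y - 12)**3.
Order-2 pole: residue = g'(a); g'(-1) = 2200/3398759, so the residue is 2200/3398759.
At the order-3 pole 12 set g(y) = (y - (12))^3*f(y) = (-8*y/7 - 40/17)/(y + 1)**2.
Order-3 pole: residue = g''(a)/2; g''(12) = -4400/3398759, so the residue is -2200/3398759.
List the singular points by increasing real part (a conjugate pair: the negative imaginary part first).

Radius of convergence at 0: 1.
At -1: a pole of order 2; residue 2200/3398759.
At 12: a pole of order 3; residue -2200/3398759.


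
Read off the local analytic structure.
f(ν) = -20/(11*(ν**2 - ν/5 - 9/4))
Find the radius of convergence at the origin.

The radius of convergence is -1/10 + (1/10)*sqrt(226).

Denominator factor (ν**2 - ν/5 - 9/4): discriminant 226/25, real irrational roots 1/10 + (1/10)*sqrt(226) and 1/10 - (1/10)*sqrt(226); poles of order 1, moduli 1/10 + (1/10)*sqrt(226) and -1/10 + (1/10)*sqrt(226).
The radius of convergence is the smallest modulus among the singular points: -1/10 + (1/10)*sqrt(226).


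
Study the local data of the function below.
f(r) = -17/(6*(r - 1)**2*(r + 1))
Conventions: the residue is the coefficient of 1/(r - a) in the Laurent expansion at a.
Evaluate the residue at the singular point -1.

At the order-1 pole -1 set g(r) = (r - (-1))*f(r) = -17/(6*(r - 1)**2).
Simple pole: residue = g(a) at a = -1, which is -17/24.

The residue is -17/24.


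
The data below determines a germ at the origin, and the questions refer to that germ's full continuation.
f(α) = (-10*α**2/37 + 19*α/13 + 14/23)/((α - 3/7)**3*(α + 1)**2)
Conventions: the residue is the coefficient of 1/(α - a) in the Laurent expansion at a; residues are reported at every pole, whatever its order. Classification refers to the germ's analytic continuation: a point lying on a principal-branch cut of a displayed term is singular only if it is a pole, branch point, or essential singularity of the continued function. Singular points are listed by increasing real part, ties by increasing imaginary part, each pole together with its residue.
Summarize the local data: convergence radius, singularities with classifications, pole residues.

Denominator factor (α - 3/7)^3: pole of order 3 at 3/7, modulus 3/7.
Denominator factor (α + 1)^2: pole of order 2 at -1, modulus 1.
The radius of convergence is the smallest modulus among the singular points: 3/7.
At the order-2 pole -1 set g(α) = (α - (-1))^2*f(α) = (-10*α**2/37 + 19*α/13 + 14/23)/(α - 3/7)**3.
Order-2 pole: residue = g'(a); g'(-1) = 2705241/22126000, so the residue is 2705241/22126000.
At the order-3 pole 3/7 set g(α) = (α - (3/7))^3*f(α) = (-10*α**2/37 + 19*α/13 + 14/23)/(α + 1)**2.
Order-3 pole: residue = g''(a)/2; g''(3/7) = -2705241/11063000, so the residue is -2705241/22126000.
List the singular points by increasing real part (a conjugate pair: the negative imaginary part first).

Radius of convergence at 0: 3/7.
At -1: a pole of order 2; residue 2705241/22126000.
At 3/7: a pole of order 3; residue -2705241/22126000.


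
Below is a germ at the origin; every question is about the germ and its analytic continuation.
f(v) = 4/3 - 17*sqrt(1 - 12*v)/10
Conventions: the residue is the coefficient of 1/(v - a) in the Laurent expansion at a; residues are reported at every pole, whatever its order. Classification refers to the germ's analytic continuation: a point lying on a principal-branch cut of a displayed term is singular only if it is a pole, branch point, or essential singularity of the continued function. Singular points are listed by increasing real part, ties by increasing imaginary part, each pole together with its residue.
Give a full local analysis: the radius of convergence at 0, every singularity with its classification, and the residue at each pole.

Branch term (-17/10)*sqrt(1 - v/(1/12)): its argument vanishes at v = 1/12, a square-root branch point, modulus 1/12.
The radius of convergence is the smallest modulus among the singular points: 1/12.

Radius of convergence at 0: 1/12.
At 1/12: an algebraic (square-root) branch point.


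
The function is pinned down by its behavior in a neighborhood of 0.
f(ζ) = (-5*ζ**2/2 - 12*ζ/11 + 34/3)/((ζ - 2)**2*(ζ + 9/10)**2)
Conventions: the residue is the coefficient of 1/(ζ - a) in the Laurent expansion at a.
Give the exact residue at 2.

At the order-2 pole 2 set g(ζ) = (ζ - (2))^2*f(ζ) = (-5*ζ**2/2 - 12*ζ/11 + 34/3)/(ζ + 9/10)**2.
Order-2 pole: residue = g'(a); g'(2) = -91400/73167, so the residue is -91400/73167.

The residue is -91400/73167.


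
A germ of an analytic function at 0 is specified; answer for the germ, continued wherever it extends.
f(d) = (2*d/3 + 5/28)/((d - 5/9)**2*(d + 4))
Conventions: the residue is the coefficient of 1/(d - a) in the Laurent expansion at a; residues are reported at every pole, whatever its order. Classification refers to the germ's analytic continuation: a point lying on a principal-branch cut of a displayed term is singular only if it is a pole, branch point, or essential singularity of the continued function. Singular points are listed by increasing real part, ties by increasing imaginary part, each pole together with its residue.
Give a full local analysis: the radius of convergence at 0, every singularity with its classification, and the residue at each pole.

Denominator factor (d - 5/9)^2: pole of order 2 at 5/9, modulus 5/9.
Denominator factor (d + 4): pole of order 1 at -4, modulus 4.
The radius of convergence is the smallest modulus among the singular points: 5/9.
At the order-1 pole -4 set g(d) = (d - (-4))*f(d) = (2*d/3 + 5/28)/(d - 5/9)**2.
Simple pole: residue = g(a) at a = -4, which is -5643/47068.
At the order-2 pole 5/9 set g(d) = (d - (5/9))^2*f(d) = (2*d/3 + 5/28)/(d + 4).
Order-2 pole: residue = g'(a); g'(5/9) = 5643/47068, so the residue is 5643/47068.
List the singular points by increasing real part (a conjugate pair: the negative imaginary part first).

Radius of convergence at 0: 5/9.
At -4: a pole of order 1; residue -5643/47068.
At 5/9: a pole of order 2; residue 5643/47068.


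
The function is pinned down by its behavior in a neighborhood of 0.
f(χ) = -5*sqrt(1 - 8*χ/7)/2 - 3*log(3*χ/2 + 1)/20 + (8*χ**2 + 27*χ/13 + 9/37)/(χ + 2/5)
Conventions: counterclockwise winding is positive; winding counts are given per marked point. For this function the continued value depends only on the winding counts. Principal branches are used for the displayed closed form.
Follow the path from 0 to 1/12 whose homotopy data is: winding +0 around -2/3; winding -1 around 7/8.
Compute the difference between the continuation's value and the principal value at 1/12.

The rational part is single-valued and drops out of the difference; each branch term changes only by its own monodromy.
(-5/2)*sqrt(1 - χ/(7/8)): winding -1 is odd, the square root flips sign, contributing -2*(-5/2)*sqrt(1 - (1/12)/(7/8)) = -2*(-5/2)*sqrt(19/21) = (5/21)*sqrt(399).
(-3/20)*log(1 - χ/(-2/3)): winding 0 around -2/3, so this term returns to its principal value, contribution 0.
Summing the contributions at χ = 1/12 gives (5/21)*sqrt(399).

Continued minus principal equals (5/21)*sqrt(399).


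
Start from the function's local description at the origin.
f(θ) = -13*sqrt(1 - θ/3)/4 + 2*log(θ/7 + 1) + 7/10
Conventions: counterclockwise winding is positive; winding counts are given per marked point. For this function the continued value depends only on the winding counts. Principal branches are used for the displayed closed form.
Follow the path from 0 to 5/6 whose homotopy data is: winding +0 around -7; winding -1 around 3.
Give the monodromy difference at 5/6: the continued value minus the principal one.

The rational part is single-valued and drops out of the difference; each branch term changes only by its own monodromy.
(2)*log(1 - θ/(-7)): winding 0 around -7, so this term returns to its principal value, contribution 0.
(-13/4)*sqrt(1 - θ/(3)): winding -1 is odd, the square root flips sign, contributing -2*(-13/4)*sqrt(1 - (5/6)/(3)) = -2*(-13/4)*sqrt(13/18) = (13/12)*sqrt(26).
Summing the contributions at θ = 5/6 gives (13/12)*sqrt(26).

Continued minus principal equals (13/12)*sqrt(26).


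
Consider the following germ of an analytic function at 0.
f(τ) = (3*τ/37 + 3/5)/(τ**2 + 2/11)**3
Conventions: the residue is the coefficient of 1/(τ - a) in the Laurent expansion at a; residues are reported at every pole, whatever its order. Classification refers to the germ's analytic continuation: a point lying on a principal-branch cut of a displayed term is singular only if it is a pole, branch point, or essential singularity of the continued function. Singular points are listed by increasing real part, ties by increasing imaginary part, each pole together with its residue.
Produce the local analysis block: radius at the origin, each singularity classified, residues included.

Denominator factor (τ**2 + 2/11)^3: discriminant -8/11, complex-conjugate roots ((1/11)*sqrt(22))*i and -((1/11)*sqrt(22))*i; poles of order 3, moduli (1/11)*sqrt(22) and (1/11)*sqrt(22).
The radius of convergence is the smallest modulus among the singular points: (1/11)*sqrt(22).
The factor τ**2 + 2/11 splits as (τ - a)(τ - a') with a = -((1/11)*sqrt(22))*i, a' = ((1/11)*sqrt(22))*i. At the order-3 pole a set g(τ) = (τ - a)^3*f(τ) = [3*τ/37 + 3/5] / (τ - a')^3.
Order-3 pole: residue = g''(a)/2; g''(-((1/11)*sqrt(22))*i) = ((1089/320)*sqrt(22))*i, so the residue is ((1089/640)*sqrt(22))*i.
The factor τ**2 + 2/11 splits as (τ - a)(τ - a') with a = ((1/11)*sqrt(22))*i, a' = -((1/11)*sqrt(22))*i. At the order-3 pole a set g(τ) = (τ - a)^3*f(τ) = [3*τ/37 + 3/5] / (τ - a')^3.
Order-3 pole: residue = g''(a)/2; g''(((1/11)*sqrt(22))*i) = -((1089/320)*sqrt(22))*i, so the residue is -((1089/640)*sqrt(22))*i.
List the singular points by increasing real part (a conjugate pair: the negative imaginary part first).

Radius of convergence at 0: (1/11)*sqrt(22).
At -((1/11)*sqrt(22))*i: a pole of order 3; residue ((1089/640)*sqrt(22))*i.
At ((1/11)*sqrt(22))*i: a pole of order 3; residue -((1089/640)*sqrt(22))*i.


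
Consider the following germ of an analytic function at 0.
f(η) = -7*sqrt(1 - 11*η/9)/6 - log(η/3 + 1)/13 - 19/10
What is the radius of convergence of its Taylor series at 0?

Branch term (-1/13)*log(1 - η/(-3)): its argument vanishes at η = -3, a logarithmic branch point, modulus 3.
Branch term (-7/6)*sqrt(1 - η/(9/11)): its argument vanishes at η = 9/11, a square-root branch point, modulus 9/11.
The radius of convergence is the smallest modulus among the singular points: 9/11.

The radius of convergence is 9/11.


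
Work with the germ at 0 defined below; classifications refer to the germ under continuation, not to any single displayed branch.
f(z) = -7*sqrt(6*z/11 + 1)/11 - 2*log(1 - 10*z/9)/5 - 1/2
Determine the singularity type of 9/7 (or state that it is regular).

The point is a regular point.

There is no denominator, hence no pole anywhere.
Branch term log(1 - z/(9/10)): argument at 9/7 is -3/7, nonzero, so 9/7 is not its branch point (a point on a principal cut is still regular for the continued germ).
Branch term sqrt(1 - z/(-11/6)): argument at 9/7 is 131/77, nonzero, so 9/7 is not its branch point (a point on a principal cut is still regular for the continued germ).
So the germ continues analytically to 9/7.


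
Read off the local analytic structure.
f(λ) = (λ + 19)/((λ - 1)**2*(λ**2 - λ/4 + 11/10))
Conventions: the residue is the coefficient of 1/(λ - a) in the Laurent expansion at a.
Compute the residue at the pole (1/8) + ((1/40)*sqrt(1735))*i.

The factor λ**2 - λ/4 + 11/10 splits as (λ - a)(λ - a') with a = (1/8) + ((1/40)*sqrt(1735))*i, a' = (1/8) - ((1/40)*sqrt(1735))*i. At the order-1 pole a set g(λ) = (λ - a)*f(λ) = [(λ + 19)/(λ - 1)**2] / (λ - a').
Simple pole: residue = g(a) at a = (1/8) + ((1/40)*sqrt(1735))*i, which is (6630/1369) + ((12790/475043)*sqrt(1735))*i.

The residue is (6630/1369) + ((12790/475043)*sqrt(1735))*i.


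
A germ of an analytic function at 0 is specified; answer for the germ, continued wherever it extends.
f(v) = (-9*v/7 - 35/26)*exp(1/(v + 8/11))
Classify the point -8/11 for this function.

The point is an essential singularity.

The exponent 1/(v - (-8/11)) has a pole at -8/11, so exp(1/(v - (-8/11))) takes every nonzero value near it: an essential singularity (not a pole of any order).


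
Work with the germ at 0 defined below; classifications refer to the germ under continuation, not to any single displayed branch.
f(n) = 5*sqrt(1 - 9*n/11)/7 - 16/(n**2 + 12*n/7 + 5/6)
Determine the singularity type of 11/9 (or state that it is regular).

The point is an algebraic (square-root) branch point.

The term (5/7)*sqrt(1 - n/(11/9)) has argument 1 - 11/9/(11/9) = 0 at 11/9: a square-root (algebraic, two-sheeted) branch point; the remaining terms are analytic or single-valued there.


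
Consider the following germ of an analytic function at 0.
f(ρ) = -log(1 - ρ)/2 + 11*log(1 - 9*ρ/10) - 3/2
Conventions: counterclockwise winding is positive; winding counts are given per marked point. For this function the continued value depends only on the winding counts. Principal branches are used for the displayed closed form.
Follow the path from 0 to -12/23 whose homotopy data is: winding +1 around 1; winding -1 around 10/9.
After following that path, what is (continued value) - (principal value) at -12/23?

Continued minus principal equals -(23)*pi*i.

The rational part is single-valued and drops out of the difference; each branch term changes only by its own monodromy.
(11)*log(1 - ρ/(10/9)): each positive loop around 10/9 adds 2*pi*i to the log, so winding -1 contributes (11)*(-1)*2*pi*i = -(22)*pi*i.
(-1/2)*log(1 - ρ/(1)): each positive loop around 1 adds 2*pi*i to the log, so winding +1 contributes (-1/2)*(1)*2*pi*i = -pi*i.
Summing the contributions at ρ = -12/23 gives -(23)*pi*i.
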